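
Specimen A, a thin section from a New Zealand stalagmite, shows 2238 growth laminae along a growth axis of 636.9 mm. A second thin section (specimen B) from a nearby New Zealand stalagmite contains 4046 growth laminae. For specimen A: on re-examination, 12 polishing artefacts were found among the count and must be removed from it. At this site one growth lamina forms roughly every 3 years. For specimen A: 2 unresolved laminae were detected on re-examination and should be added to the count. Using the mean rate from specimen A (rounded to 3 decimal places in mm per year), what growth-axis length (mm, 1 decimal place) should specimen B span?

Specimen A: correcting the raw count gives 2238 − 12 + 2 = 2228 true growth laminae.
Specimen A: at 3 years per growth lamina, 2228 × 3 = 6684 years.
A: 636.9 mm over 6684 years gives 636.9 / 6684 ≈ 0.095 mm/year.
Specimen B: multiplying by 3 years per growth lamina: 4046 × 3 = 12138 years. Length of B = 0.095 × 12138 = 1153.1 mm.

1153.1 mm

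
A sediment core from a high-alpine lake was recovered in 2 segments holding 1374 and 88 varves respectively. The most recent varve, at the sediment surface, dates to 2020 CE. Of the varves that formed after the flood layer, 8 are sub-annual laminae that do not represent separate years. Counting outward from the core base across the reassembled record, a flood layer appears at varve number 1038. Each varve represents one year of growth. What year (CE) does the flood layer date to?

Total varves = 1374 + 88 = 1462.
Between varve 1038 and the sediment surface there are 1462 − 1038 = 424 varves.
424 − 8 false = 416 true varves after the flood layer.
The varve at the sediment surface is 2020 CE, so the flood layer dates to 2020 − 416 = 1604 CE.

1604 CE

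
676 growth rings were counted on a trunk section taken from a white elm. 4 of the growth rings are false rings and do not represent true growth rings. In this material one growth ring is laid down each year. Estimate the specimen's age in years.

Correcting the raw count gives 676 − 4 = 672 true growth rings.
At one growth ring per year, that is 672 years.

672 yr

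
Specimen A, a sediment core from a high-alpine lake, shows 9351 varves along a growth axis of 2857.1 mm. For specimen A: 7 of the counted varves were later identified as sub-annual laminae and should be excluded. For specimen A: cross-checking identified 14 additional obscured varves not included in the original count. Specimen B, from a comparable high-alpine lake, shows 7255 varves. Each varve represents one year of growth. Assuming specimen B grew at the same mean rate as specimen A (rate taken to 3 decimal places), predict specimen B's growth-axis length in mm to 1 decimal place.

2212.8 mm

Specimen A: true varve count = 9351 − 7 + 14 = 9358.
A: 2857.1 mm over 9358 years gives 2857.1 / 9358 ≈ 0.305 mm per year.
Length of B = 0.305 × 7255 = 2212.8 mm.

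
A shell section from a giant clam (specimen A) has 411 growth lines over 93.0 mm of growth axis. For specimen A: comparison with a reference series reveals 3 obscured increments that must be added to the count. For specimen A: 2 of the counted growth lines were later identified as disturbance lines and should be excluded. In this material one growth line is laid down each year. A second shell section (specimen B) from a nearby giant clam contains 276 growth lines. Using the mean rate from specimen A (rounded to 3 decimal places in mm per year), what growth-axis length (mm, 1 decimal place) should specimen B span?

Specimen A: after corrections the count is 411 − 2 + 3 = 412 growth lines.
A: Extension rate ≈ 93.0 / 412 = 0.226 mm/year.
B's length ≈ 0.226 × 276 = 62.4 mm.

62.4 mm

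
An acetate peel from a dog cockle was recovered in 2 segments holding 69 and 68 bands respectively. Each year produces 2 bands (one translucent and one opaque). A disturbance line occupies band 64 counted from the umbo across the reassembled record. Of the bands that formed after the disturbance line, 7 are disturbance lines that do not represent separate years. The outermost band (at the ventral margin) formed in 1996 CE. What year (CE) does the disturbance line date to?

1963 CE

Total bands = 69 + 68 = 137.
Between band 64 and the ventral margin there are 137 − 64 = 73 bands.
Excluding 7 false bands: 73 − 7 = 66.
With 2 bands per year, 66 / 2 = 33 years.
1996 − 33 = 1963 CE.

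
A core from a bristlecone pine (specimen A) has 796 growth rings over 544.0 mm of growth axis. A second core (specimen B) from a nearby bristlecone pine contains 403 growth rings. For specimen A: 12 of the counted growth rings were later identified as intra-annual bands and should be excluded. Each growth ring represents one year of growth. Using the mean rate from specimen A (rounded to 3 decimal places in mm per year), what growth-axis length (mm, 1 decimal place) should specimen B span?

Specimen A: correcting the raw count gives 796 − 12 = 784 true growth rings.
A: Mean rate = 544.0 mm / 784 years ≈ 0.694 mm per year.
Length of B = 0.694 × 403 = 279.7 mm.

279.7 mm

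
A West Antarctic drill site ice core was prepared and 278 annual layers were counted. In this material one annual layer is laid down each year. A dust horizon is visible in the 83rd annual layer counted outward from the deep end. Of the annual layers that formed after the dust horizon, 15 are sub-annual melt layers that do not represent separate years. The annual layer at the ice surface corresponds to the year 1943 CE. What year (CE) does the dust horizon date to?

1763 CE

278 − 83 = 195 annual layers lie beyond the dust horizon toward the ice surface.
195 − 15 false = 180 true annual layers after the dust horizon.
The annual layer at the ice surface is 1943 CE, so the dust horizon dates to 1943 − 180 = 1763 CE.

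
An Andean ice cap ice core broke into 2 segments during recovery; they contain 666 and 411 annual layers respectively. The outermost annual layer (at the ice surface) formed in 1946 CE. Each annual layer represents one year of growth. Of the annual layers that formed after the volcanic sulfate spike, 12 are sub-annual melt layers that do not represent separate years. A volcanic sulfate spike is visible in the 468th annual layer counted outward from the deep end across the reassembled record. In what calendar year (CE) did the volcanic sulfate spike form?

1349 CE

Total annual layers = 666 + 411 = 1077.
The volcanic sulfate spike sits at annual layer 468 from the deep end, so 1077 − 468 = 609 annual layers formed after it.
Excluding 12 false annual layers: 609 − 12 = 597.
The annual layer at the ice surface is 1946 CE, so the volcanic sulfate spike dates to 1946 − 597 = 1349 CE.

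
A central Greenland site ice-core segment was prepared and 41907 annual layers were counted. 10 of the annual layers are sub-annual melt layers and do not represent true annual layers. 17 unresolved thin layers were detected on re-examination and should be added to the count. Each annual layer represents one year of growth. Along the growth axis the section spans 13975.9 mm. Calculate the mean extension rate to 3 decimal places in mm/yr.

0.333 mm/yr

After corrections the count is 41907 − 10 + 17 = 41914 annual layers.
13975.9 mm over 41914 years gives 13975.9 / 41914 ≈ 0.333 mm/yr.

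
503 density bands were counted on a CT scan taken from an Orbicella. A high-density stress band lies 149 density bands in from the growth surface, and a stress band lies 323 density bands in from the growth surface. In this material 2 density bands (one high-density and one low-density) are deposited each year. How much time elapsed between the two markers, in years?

Separation: 323 − 149 = 174 density bands.
174 density bands at 2 per year is 174 / 2 = 87 years.

87 years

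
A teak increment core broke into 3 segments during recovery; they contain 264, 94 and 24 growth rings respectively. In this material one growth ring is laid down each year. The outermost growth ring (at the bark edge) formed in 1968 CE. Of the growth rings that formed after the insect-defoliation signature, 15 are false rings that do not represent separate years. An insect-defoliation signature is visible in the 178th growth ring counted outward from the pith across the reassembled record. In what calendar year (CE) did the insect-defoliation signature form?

Total growth rings = 264 + 94 + 24 = 382.
The insect-defoliation signature sits at growth ring 178 from the pith, so 382 − 178 = 204 growth rings formed after it.
Removing the 15 false growth rings leaves 204 − 15 = 189 true growth rings beyond the insect-defoliation signature.
The growth ring at the bark edge is 1968 CE, so the insect-defoliation signature dates to 1968 − 189 = 1779 CE.

1779 CE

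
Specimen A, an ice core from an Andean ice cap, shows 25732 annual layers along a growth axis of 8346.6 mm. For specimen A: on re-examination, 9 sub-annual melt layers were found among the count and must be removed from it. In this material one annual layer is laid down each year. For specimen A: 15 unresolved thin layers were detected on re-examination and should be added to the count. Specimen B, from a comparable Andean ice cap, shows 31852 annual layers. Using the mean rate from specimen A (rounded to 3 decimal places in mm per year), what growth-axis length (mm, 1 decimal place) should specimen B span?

Specimen A: after corrections the count is 25732 − 9 + 15 = 25738 annual layers.
A: Extension rate ≈ 8346.6 / 25738 = 0.324 mm/year.
B's length ≈ 0.324 × 31852 = 10320.0 mm.

10320.0 mm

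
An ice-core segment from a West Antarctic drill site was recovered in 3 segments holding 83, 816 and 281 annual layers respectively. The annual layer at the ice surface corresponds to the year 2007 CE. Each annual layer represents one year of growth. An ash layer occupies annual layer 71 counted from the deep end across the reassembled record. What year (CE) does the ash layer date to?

Total annual layers = 83 + 816 + 281 = 1180.
Between annual layer 71 and the ice surface there are 1180 − 71 = 1109 annual layers.
Counting back 1109 years from 2007 CE places the ash layer in 2007 − 1109 = 898 CE.

898 CE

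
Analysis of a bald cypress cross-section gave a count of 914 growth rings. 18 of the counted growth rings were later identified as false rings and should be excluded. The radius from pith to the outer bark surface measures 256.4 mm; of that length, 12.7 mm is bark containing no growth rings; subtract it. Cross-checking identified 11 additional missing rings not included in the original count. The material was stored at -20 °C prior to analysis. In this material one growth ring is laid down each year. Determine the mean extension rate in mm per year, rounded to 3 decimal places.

0.269 mm per year

Adjusted count: 914 − 18 + 11 = 907 growth rings.
Net length = 256.4 − 12.7 = 243.7 mm.
Mean rate = 243.7 mm / 907 years ≈ 0.269 mm per year.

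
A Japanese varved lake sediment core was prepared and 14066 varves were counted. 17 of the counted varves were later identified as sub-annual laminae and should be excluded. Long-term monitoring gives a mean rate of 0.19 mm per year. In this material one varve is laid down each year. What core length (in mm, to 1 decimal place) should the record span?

Adjusted count: 14066 − 17 = 14049 varves.
Length ≈ 0.19 × 14049 = 2669.3 mm.

2669.3 mm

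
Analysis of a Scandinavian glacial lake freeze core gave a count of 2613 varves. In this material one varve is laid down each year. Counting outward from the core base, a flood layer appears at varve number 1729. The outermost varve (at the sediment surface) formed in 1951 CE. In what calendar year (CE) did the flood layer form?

1067 CE

Between varve 1729 and the sediment surface there are 2613 − 1729 = 884 varves.
Counting back 884 years from 1951 CE places the flood layer in 1951 − 884 = 1067 CE.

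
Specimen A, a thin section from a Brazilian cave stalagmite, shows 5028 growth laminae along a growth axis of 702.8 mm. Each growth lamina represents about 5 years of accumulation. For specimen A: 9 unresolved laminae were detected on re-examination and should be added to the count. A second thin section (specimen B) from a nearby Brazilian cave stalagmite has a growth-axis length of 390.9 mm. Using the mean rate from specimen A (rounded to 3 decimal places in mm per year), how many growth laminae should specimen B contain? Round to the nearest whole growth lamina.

Specimen A: adjusted count: 5028 + 9 = 5037 growth laminae.
Specimen A: multiplying by 5 years per growth lamina: 5037 × 5 = 25185 years.
A: Extension rate ≈ 702.8 / 25185 = 0.028 mm per year.
Specimen B: 390.9 mm / 0.028 mm per year = 13960.71 years; at 5 years per growth lamina that is 13960.71 / 5 ≈ 2792 growth laminae.

2792 growth laminae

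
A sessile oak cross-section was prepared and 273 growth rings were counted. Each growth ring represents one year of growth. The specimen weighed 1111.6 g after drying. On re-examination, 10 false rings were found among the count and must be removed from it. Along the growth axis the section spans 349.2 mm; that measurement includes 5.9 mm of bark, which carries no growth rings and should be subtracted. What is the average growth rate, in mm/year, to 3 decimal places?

True growth ring count = 273 − 10 = 263.
The growth record spans 349.2 − 5.9 = 343.3 mm.
Extension rate ≈ 343.3 / 263 = 1.305 mm/year.

1.305 mm/year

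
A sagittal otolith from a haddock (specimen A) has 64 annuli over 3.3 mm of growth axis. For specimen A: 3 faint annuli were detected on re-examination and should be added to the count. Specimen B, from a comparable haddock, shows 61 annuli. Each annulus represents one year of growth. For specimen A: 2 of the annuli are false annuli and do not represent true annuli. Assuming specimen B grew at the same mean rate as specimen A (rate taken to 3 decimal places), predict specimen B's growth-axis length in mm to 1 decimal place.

3.1 mm

Specimen A: correcting the raw count gives 64 − 2 + 3 = 65 true annuli.
A: Extension rate ≈ 3.3 / 65 = 0.051 mm/yr.
Length of B = 0.051 × 61 = 3.1 mm.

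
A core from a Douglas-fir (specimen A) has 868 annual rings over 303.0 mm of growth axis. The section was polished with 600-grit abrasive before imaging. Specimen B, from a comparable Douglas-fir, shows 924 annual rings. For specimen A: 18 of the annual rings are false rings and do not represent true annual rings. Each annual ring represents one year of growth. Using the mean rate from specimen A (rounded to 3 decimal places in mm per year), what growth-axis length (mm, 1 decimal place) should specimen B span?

Specimen A: true annual ring count = 868 − 18 = 850.
A: 303.0 mm over 850 years gives 303.0 / 850 ≈ 0.356 mm per year.
B's length ≈ 0.356 × 924 = 328.9 mm.

328.9 mm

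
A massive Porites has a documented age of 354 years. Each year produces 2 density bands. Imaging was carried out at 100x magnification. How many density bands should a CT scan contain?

354 years at 2 density bands per year gives 354 × 2 = 708 density bands.
So 708 density bands should be present.

708 density bands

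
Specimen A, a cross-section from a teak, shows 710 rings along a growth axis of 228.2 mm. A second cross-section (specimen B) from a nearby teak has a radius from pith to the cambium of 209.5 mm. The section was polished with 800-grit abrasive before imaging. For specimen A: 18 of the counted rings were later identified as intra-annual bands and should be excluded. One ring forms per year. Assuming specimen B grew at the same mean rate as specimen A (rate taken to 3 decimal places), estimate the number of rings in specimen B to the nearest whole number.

Specimen A: after corrections the count is 710 − 18 = 692 rings.
A: Extension rate ≈ 228.2 / 692 = 0.330 mm/year.
Specimen B: 209.5 mm / 0.330 mm per year = 634.85 years ≈ 635 rings.

635 rings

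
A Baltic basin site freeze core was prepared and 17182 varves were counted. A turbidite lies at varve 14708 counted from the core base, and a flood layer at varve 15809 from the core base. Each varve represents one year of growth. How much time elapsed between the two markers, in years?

Separation: 15809 − 14708 = 1101 varves.
One varve per year makes the interval 1101 years.

1101 years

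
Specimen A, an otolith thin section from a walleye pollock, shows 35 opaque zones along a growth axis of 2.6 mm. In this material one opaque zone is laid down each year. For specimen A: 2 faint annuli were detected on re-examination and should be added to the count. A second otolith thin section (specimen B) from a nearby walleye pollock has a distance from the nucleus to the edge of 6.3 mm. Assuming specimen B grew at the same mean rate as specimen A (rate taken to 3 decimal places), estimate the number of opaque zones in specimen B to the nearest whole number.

Specimen A: true opaque zone count = 35 + 2 = 37.
A: Extension rate ≈ 2.6 / 37 = 0.070 mm/year.
B spans 6.3 / 0.070 = 90.00 years ≈ 90 opaque zones.

90 opaque zones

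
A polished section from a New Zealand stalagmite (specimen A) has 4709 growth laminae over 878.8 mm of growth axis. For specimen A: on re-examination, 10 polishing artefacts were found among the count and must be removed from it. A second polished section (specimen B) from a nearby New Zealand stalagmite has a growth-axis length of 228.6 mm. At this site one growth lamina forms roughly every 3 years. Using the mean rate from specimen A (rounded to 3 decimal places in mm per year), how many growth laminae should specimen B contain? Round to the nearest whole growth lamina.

1229 growth laminae

Specimen A: true growth lamina count = 4709 − 10 = 4699.
Specimen A: multiplying by 3 years per growth lamina: 4699 × 3 = 14097 years.
A: Extension rate ≈ 878.8 / 14097 = 0.062 mm per year.
Specimen B: 228.6 mm / 0.062 mm per year = 3687.10 years; at 3 years per growth lamina that is 3687.10 / 3 ≈ 1229 growth laminae.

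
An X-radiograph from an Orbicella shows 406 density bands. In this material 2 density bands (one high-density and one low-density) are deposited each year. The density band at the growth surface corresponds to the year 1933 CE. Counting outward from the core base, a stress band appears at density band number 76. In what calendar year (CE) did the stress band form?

1768 CE

Between density band 76 and the growth surface there are 406 − 76 = 330 density bands.
With 2 density bands per year, 330 / 2 = 165 years.
The density band at the growth surface is 1933 CE, so the stress band dates to 1933 − 165 = 1768 CE.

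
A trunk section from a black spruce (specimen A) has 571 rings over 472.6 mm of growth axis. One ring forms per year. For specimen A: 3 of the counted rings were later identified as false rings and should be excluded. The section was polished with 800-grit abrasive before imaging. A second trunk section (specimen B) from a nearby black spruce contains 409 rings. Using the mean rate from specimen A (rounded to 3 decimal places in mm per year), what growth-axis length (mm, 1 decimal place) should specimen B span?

340.3 mm

Specimen A: true ring count = 571 − 3 = 568.
A: 472.6 mm over 568 years gives 472.6 / 568 ≈ 0.832 mm/year.
For B, 0.832 mm/year × 409 years = 340.3 mm.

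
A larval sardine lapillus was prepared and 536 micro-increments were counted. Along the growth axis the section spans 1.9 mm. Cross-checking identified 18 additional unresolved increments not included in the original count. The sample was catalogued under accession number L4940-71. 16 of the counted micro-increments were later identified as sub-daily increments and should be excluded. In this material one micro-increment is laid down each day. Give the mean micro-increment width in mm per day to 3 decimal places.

True micro-increment count = 536 − 16 + 18 = 538.
Extension rate ≈ 1.9 / 538 = 0.004 mm per day.

0.004 mm per day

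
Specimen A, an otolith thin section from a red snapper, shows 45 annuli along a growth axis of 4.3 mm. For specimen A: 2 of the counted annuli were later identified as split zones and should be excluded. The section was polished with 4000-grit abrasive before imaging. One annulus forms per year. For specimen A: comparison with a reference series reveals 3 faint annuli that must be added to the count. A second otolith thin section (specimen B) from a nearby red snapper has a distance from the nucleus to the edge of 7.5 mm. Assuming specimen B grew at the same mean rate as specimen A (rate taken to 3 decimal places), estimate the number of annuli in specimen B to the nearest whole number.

Specimen A: true annulus count = 45 − 2 + 3 = 46.
A: Mean rate = 4.3 mm / 46 years ≈ 0.093 mm/yr.
For B, 7.5 / 0.093 = 80.65 years ≈ 81 annuli.

81 annuli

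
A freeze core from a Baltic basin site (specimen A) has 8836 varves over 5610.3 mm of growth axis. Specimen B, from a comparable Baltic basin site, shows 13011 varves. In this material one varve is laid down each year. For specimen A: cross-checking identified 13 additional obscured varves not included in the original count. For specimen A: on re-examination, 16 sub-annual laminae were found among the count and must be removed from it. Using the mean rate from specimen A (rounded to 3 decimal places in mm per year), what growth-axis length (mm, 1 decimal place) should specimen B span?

8262.0 mm

Specimen A: correcting the raw count gives 8836 − 16 + 13 = 8833 true varves.
A: Extension rate ≈ 5610.3 / 8833 = 0.635 mm/year.
Length of B = 0.635 × 13011 = 8262.0 mm.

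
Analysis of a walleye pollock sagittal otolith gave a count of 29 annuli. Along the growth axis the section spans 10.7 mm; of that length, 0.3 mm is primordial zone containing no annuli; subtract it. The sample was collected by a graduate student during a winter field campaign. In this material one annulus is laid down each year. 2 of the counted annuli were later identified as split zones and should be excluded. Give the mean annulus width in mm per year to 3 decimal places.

0.385 mm per year

Adjusted count: 29 − 2 = 27 annuli.
Removing the 0.3 mm offcut leaves 10.7 − 0.3 = 10.4 mm.
Extension rate ≈ 10.4 / 27 = 0.385 mm per year.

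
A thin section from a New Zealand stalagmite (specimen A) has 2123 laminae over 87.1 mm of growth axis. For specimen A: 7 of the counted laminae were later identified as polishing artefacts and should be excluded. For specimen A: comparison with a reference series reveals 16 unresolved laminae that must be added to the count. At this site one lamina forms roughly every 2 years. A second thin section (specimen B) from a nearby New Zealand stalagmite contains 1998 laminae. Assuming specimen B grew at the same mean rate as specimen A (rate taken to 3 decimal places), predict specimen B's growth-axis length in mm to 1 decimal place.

79.9 mm

Specimen A: after corrections the count is 2123 − 7 + 16 = 2132 laminae.
Specimen A: 2132 laminae at 2 years each span 2132 × 2 = 4264 years.
A: Extension rate ≈ 87.1 / 4264 = 0.020 mm/year.
Specimen B: at 2 years per lamina, 1998 × 2 = 3996 years. For B, 0.020 mm/year × 3996 years = 79.9 mm.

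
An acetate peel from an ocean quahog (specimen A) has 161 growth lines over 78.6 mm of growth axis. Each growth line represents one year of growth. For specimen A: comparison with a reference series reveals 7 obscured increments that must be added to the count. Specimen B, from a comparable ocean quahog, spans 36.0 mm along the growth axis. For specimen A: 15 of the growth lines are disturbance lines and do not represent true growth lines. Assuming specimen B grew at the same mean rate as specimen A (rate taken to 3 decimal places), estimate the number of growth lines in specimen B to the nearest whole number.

Specimen A: after corrections the count is 161 − 15 + 7 = 153 growth lines.
A: Extension rate ≈ 78.6 / 153 = 0.514 mm/year.
B spans 36.0 / 0.514 = 70.04 years ≈ 70 growth lines.

70 growth lines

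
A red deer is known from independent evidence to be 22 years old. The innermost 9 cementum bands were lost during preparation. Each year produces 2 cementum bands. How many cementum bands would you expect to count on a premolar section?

35 cementum bands

Expected cementum bands: 22 × 2 = 44.
Less the 9 uncaptured cementum bands: 44 − 9 = 35.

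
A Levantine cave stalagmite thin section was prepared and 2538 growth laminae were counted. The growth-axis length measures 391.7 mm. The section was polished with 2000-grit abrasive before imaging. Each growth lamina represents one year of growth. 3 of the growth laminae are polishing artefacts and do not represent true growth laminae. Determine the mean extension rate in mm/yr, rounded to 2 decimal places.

True growth lamina count = 2538 − 3 = 2535.
391.7 mm over 2535 years gives 391.7 / 2535 ≈ 0.15 mm/yr.

0.15 mm/yr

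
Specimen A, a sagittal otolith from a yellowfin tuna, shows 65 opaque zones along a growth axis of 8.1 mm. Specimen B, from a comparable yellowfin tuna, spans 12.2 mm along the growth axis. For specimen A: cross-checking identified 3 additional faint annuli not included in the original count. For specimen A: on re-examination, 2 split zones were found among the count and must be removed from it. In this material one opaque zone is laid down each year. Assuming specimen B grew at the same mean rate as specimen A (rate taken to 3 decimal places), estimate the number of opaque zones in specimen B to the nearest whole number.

Specimen A: adjusted count: 65 − 2 + 3 = 66 opaque zones.
A: Extension rate ≈ 8.1 / 66 = 0.123 mm/yr.
Specimen B: 12.2 mm / 0.123 mm per year = 99.19 years ≈ 99 opaque zones.

99 opaque zones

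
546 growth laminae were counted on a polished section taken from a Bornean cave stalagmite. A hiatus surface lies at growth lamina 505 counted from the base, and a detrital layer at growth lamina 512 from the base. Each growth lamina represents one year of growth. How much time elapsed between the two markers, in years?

The two markers are separated by 512 − 505 = 7 growth laminae.
At one growth lamina per year, 7 years elapsed between them.

7 years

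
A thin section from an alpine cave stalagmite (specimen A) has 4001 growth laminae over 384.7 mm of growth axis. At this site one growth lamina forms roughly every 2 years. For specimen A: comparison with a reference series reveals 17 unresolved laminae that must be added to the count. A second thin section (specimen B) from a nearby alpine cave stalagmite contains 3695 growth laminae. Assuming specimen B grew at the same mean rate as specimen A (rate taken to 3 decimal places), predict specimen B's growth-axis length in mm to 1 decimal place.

Specimen A: correcting the raw count gives 4001 + 17 = 4018 true growth laminae.
Specimen A: 4018 growth laminae at 2 years each span 4018 × 2 = 8036 years.
A: Mean rate = 384.7 mm / 8036 years ≈ 0.048 mm/year.
Specimen B: at 2 years per growth lamina, 3695 × 2 = 7390 years. Length of B = 0.048 × 7390 = 354.7 mm.

354.7 mm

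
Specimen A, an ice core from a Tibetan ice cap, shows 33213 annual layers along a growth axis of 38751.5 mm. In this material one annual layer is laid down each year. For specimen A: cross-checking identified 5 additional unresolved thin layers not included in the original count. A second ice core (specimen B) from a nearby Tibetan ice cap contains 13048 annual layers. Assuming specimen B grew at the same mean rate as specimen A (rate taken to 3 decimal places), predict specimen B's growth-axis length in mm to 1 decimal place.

15227.0 mm

Specimen A: adjusted count: 33213 + 5 = 33218 annual layers.
A: Mean rate = 38751.5 mm / 33218 years ≈ 1.167 mm/yr.
B's length ≈ 1.167 × 13048 = 15227.0 mm.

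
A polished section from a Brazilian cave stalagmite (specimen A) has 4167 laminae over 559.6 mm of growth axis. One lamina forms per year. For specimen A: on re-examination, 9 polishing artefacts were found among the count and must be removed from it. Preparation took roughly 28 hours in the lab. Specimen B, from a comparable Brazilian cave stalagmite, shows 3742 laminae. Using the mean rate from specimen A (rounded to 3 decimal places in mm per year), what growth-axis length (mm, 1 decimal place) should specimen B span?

505.2 mm

Specimen A: true lamina count = 4167 − 9 = 4158.
A: 559.6 mm over 4158 years gives 559.6 / 4158 ≈ 0.135 mm per year.
For B, 0.135 mm/year × 3742 years = 505.2 mm.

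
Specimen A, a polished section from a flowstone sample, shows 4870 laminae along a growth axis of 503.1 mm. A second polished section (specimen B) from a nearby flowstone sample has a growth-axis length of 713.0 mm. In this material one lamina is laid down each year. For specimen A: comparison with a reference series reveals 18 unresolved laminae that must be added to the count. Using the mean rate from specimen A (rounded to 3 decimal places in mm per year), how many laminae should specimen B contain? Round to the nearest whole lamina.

6922 laminae

Specimen A: after corrections the count is 4870 + 18 = 4888 laminae.
A: Extension rate ≈ 503.1 / 4888 = 0.103 mm/yr.
For B, 713.0 / 0.103 = 6922.33 years ≈ 6922 laminae.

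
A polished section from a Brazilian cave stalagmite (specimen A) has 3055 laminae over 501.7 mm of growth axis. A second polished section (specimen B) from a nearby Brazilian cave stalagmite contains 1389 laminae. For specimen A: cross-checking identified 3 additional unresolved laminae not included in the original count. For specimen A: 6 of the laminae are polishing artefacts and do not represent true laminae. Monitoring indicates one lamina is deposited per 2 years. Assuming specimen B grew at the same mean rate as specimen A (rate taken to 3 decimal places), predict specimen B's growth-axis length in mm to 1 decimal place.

227.8 mm

Specimen A: correcting the raw count gives 3055 − 6 + 3 = 3052 true laminae.
Specimen A: multiplying by 2 years per lamina: 3052 × 2 = 6104 years.
A: 501.7 mm over 6104 years gives 501.7 / 6104 ≈ 0.082 mm/yr.
Specimen B: multiplying by 2 years per lamina: 1389 × 2 = 2778 years. For B, 0.082 mm/year × 2778 years = 227.8 mm.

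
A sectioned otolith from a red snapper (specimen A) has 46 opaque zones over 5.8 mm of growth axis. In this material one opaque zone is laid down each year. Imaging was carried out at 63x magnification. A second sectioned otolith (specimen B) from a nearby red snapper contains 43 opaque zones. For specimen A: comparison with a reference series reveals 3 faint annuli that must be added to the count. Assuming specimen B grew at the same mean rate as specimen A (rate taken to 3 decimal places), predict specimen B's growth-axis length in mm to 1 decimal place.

Specimen A: adjusted count: 46 + 3 = 49 opaque zones.
A: 5.8 mm over 49 years gives 5.8 / 49 ≈ 0.118 mm per year.
For B, 0.118 mm/year × 43 years = 5.1 mm.

5.1 mm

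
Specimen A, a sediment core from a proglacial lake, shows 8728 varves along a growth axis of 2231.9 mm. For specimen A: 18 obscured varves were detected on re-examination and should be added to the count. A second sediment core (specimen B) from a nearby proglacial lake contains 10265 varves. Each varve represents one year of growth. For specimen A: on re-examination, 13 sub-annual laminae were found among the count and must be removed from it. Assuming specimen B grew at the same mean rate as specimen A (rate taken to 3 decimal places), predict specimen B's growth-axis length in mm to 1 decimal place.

Specimen A: after corrections the count is 8728 − 13 + 18 = 8733 varves.
A: 2231.9 mm over 8733 years gives 2231.9 / 8733 ≈ 0.256 mm per year.
Length of B = 0.256 × 10265 = 2627.8 mm.

2627.8 mm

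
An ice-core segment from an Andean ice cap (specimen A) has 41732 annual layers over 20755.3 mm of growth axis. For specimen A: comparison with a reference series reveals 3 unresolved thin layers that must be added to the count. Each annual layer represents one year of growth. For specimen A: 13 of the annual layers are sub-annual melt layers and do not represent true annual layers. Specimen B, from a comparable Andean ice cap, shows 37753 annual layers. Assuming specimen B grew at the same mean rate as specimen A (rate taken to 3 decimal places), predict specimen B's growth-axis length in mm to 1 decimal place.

Specimen A: correcting the raw count gives 41732 − 13 + 3 = 41722 true annual layers.
A: Extension rate ≈ 20755.3 / 41722 = 0.497 mm/year.
For B, 0.497 mm/year × 37753 years = 18763.2 mm.

18763.2 mm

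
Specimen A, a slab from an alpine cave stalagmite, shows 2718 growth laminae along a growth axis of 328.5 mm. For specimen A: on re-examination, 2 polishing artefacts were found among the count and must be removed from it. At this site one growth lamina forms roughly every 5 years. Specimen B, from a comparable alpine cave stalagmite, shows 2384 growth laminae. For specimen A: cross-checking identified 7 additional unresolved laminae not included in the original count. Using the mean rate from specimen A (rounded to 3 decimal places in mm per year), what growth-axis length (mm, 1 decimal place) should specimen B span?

286.1 mm

Specimen A: true growth lamina count = 2718 − 2 + 7 = 2723.
Specimen A: 2723 growth laminae at 5 years each span 2723 × 5 = 13615 years.
A: Extension rate ≈ 328.5 / 13615 = 0.024 mm/yr.
Specimen B: multiplying by 5 years per growth lamina: 2384 × 5 = 11920 years. Length of B = 0.024 × 11920 = 286.1 mm.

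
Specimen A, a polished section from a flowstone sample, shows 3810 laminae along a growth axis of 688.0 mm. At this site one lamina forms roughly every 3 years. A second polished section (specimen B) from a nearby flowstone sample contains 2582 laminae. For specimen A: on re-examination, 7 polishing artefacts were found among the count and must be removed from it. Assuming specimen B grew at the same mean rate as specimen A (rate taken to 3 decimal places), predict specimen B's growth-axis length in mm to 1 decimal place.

464.8 mm

Specimen A: adjusted count: 3810 − 7 = 3803 laminae.
Specimen A: at 3 years per lamina, 3803 × 3 = 11409 years.
A: Mean rate = 688.0 mm / 11409 years ≈ 0.060 mm/year.
Specimen B: multiplying by 3 years per lamina: 2582 × 3 = 7746 years. Length of B = 0.060 × 7746 = 464.8 mm.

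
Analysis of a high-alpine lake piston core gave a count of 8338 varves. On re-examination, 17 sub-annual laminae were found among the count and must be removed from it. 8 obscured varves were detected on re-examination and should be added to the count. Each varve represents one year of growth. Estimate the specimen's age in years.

After corrections the count is 8338 − 17 + 8 = 8329 varves.
One varve per year makes the duration 8329 years.

8329 years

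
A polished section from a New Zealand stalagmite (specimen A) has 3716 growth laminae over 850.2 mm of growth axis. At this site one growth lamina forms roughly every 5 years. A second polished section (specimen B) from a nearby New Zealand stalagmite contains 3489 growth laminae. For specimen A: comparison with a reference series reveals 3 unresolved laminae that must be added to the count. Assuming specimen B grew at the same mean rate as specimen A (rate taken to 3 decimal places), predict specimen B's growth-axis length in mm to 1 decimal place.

802.5 mm

Specimen A: correcting the raw count gives 3716 + 3 = 3719 true growth laminae.
Specimen A: multiplying by 5 years per growth lamina: 3719 × 5 = 18595 years.
A: 850.2 mm over 18595 years gives 850.2 / 18595 ≈ 0.046 mm per year.
Specimen B: 3489 growth laminae at 5 years each span 3489 × 5 = 17445 years. B's length ≈ 0.046 × 17445 = 802.5 mm.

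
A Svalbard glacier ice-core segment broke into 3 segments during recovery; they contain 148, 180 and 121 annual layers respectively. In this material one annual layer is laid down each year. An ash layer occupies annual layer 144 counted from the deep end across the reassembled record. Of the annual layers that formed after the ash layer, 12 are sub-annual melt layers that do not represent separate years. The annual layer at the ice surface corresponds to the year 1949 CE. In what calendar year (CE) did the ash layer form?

1656 CE

Total annual layers = 148 + 180 + 121 = 449.
449 − 144 = 305 annual layers lie beyond the ash layer toward the ice surface.
Removing the 12 false annual layers leaves 305 − 12 = 293 true annual layers beyond the ash layer.
The annual layer at the ice surface is 1949 CE, so the ash layer dates to 1949 − 293 = 1656 CE.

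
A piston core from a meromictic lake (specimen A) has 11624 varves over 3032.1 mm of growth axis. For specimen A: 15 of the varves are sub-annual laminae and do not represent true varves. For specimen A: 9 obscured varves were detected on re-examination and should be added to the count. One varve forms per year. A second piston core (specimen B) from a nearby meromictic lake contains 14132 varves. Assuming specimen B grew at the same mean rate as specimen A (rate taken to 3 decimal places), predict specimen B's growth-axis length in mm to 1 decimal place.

Specimen A: correcting the raw count gives 11624 − 15 + 9 = 11618 true varves.
A: Mean rate = 3032.1 mm / 11618 years ≈ 0.261 mm/year.
B's length ≈ 0.261 × 14132 = 3688.5 mm.

3688.5 mm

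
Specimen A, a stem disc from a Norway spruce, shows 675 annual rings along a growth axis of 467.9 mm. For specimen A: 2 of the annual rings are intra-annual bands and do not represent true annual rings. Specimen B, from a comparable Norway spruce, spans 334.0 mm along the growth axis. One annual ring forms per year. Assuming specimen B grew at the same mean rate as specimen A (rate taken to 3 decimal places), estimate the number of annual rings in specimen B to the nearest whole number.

Specimen A: true annual ring count = 675 − 2 = 673.
A: Mean rate = 467.9 mm / 673 years ≈ 0.695 mm/yr.
For B, 334.0 / 0.695 = 480.58 years ≈ 481 annual rings.

481 annual rings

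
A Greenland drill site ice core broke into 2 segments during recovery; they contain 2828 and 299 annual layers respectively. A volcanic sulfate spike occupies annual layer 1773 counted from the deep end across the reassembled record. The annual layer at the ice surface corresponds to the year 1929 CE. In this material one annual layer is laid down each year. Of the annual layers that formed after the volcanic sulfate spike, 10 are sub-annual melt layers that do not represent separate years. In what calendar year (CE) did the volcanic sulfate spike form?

585 CE

Total annual layers = 2828 + 299 = 3127.
Between annual layer 1773 and the ice surface there are 3127 − 1773 = 1354 annual layers.
1354 − 10 false = 1344 true annual layers after the volcanic sulfate spike.
1929 − 1344 = 585 CE.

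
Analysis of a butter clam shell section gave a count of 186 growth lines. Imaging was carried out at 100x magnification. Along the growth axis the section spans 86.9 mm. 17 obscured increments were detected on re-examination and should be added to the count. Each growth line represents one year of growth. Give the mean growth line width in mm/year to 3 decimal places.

Correcting the raw count gives 186 + 17 = 203 true growth lines.
Extension rate ≈ 86.9 / 203 = 0.428 mm/year.

0.428 mm/year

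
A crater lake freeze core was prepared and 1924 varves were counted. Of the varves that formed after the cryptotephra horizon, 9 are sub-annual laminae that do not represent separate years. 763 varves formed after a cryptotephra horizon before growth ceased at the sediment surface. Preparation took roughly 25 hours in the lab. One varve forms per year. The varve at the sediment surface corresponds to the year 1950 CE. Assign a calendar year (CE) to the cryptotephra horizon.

1196 CE

763 varves formed after the cryptotephra horizon.
Removing the 9 false varves leaves 763 − 9 = 754 true varves beyond the cryptotephra horizon.
1950 − 754 = 1196 CE.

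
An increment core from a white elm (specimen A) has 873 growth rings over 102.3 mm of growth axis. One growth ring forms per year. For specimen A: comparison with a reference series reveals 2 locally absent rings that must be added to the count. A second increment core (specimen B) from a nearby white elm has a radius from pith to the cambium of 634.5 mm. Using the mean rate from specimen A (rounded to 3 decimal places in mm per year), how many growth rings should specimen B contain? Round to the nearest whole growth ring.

5423 growth rings

Specimen A: after corrections the count is 873 + 2 = 875 growth rings.
A: Mean rate = 102.3 mm / 875 years ≈ 0.117 mm/year.
Specimen B: 634.5 mm / 0.117 mm per year = 5423.08 years ≈ 5423 growth rings.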